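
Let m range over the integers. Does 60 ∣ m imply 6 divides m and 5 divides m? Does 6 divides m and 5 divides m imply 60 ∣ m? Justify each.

The forward direction holds; the converse fails.

Forward direction. If 60 ∣ m, write m = 60q. Since 60 = 10·6, m = 6·(10q), so 6 ∣ m; and since 60 = 12·5, m = 5·(12q), so 5 ∣ m.

Converse. This fails: take m = 30. Both 6 ∣ 30 and 5 ∣ 30, yet 30 is not a multiple of 60 (since 30 = 0·60 + 30), so 60 ∤ 30.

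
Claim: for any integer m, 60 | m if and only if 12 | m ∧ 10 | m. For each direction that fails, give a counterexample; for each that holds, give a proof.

(⇒) If 60 ∣ m, write m = 60q. Since 60 = 5·12, m = 12·(5q), so 12 ∣ m; and since 60 = 6·10, m = 10·(6q), so 10 ∣ m.

(⇐) Suppose 12 ∣ m and 10 ∣ m. Any common multiple of 12 and 10 is a multiple of their lcm; here lcm(12, 10) = 12·10/gcd(12, 10) = 120/2 = 60, so 60 ∣ m.

Equivalent; both directions hold.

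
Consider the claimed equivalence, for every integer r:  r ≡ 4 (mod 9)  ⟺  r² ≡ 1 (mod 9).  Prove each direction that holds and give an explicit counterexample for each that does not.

[⇒] This fails: take r = 4. Then 4 ≡ 4 (mod 9), but 4² = 16 ≡ 7 (mod 9), not 1.

[⇐] This fails: take r = 1. Then 1² = 1 ≡ 1 (mod 9), yet 1 ≡ 1 (mod 9), not 4.

(⇒) fails and (⇐) fails.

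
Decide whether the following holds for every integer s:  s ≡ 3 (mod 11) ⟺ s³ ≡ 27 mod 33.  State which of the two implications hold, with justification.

Only the reverse direction holds.

(⟹) This fails: take s = 14. Then 14 ≡ 3 (mod 11), but 14³ = 2744 ≡ 5 (mod 33), not 27.

(⟸) Conversely, the residues r modulo 33 with r³ ≡ 27 (mod 33) are exactly {3}, and each is ≡ 3 (mod 11).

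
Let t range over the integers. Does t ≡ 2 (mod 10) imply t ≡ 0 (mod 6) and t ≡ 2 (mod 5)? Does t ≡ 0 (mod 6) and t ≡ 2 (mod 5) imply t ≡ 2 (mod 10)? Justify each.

The forward direction fails; the converse holds.

Forward direction. This fails: t = 2 gives 2 ≡ 2 (mod 10) but 2 ≡ 2 (mod 6), so the conjunction on the right does not hold.

Converse. If t ≡ 0 (mod 6) and t ≡ 2 (mod 5), then by the Chinese remainder theorem t ≡ 12 (mod 30). Since 12 ≡ 2 (mod 10) and 10 ∣ 30, we get t ≡ 2 (mod 10).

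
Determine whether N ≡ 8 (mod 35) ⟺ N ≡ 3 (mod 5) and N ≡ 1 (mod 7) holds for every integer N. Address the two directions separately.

(→) Suppose N ≡ 8 (mod 35); write N = 35j + 8. Since 5 ∣ 35, reducing mod 5 gives N ≡ 8 ≡ 3 (mod 5); since 7 ∣ 35, reducing mod 7 gives N ≡ 8 ≡ 1 (mod 7).

(←) Conversely, if N ≡ 3 (mod 5) and N ≡ 1 (mod 7), then by the Chinese remainder theorem N ≡ 8 (mod 35). This is exactly N ≡ 8 (mod 35).

Both directions hold; the statement is true.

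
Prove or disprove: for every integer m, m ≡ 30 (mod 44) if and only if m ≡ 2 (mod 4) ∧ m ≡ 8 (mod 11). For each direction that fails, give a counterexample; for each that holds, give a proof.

Both implications hold.

(⇒) Suppose m ≡ 30 (mod 44); write m = 44j + 30. Since 4 ∣ 44, reducing mod 4 gives m ≡ 30 ≡ 2 (mod 4); since 11 ∣ 44, reducing mod 11 gives m ≡ 30 ≡ 8 (mod 11).

(⇐) Conversely, if m ≡ 2 (mod 4) and m ≡ 8 (mod 11), then by the Chinese remainder theorem m ≡ 30 (mod 44). This is exactly m ≡ 30 (mod 44).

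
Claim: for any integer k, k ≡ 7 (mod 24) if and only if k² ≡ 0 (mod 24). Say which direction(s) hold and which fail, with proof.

Forward direction. This fails: take k = 7. Then 7 ≡ 7 (mod 24), but 7² = 49 ≡ 1 (mod 24), not 0.

Converse. This fails: take k = 0. Then 0² = 0 ≡ 0 (mod 24), yet 0 ≡ 0 (mod 24), not 7.

Both directions fail.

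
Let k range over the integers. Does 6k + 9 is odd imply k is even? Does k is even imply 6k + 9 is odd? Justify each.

Converse. Suppose k is even. Since 6 is even, 6k is even for every k, so 6k + 9 has the same parity as 9, which is odd. Hence 6k + 9 is odd.

Forward direction. This fails: take k = 1. Then 6k + 9 = 15, which is odd, yet k = 1 is odd, not even.

Not equivalent: only (⇐) holds.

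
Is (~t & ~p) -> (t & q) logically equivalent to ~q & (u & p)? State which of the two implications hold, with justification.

(→) This fails. Under q = F, u = F, p = T, t = F, the left side is true but the right side is false.

(←) Assume the antecedent. If q is true, the antecedent cannot hold. If q is false, the antecedent forces (q = F, u = T, p = T, t = F) or (q = F, u = T, p = T, t = T), and (~t & ~p) -> (t & q) holds there. Either way (~t & ~p) -> (t & q) holds.

The forward direction fails; the converse holds.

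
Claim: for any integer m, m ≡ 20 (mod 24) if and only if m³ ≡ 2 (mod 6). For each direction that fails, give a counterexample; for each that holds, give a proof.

(⇒) holds; (⇐) fails.

(→) Suppose m ≡ 20 (mod 24). Then m³ ≡ 20³ = 8000 (mod 24), and since 6 ∣ 24, also m³ ≡ 2 (mod 6).

(←) This fails: take m = 2. Then 2³ = 8 ≡ 2 (mod 6), yet 2 ≡ 2 (mod 24), not 20.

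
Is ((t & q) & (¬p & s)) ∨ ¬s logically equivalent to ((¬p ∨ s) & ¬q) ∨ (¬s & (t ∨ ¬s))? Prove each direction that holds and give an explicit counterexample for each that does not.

Forward direction. This fails. Under t = T, s = T, q = T, p = F, the left side is true but the right side is false.

Converse. This fails. Under t = F, s = T, q = F, p = F, the left side is false but the right side is true.

Both directions fail.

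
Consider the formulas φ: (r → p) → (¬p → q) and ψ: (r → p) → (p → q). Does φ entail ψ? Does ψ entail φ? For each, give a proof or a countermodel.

Neither implication holds.

(⇒) This fails. Under q = F, r = F, p = T, the left side is true but the right side is false.

(⇐) This fails. Under q = F, r = F, p = F, the left side is false but the right side is true.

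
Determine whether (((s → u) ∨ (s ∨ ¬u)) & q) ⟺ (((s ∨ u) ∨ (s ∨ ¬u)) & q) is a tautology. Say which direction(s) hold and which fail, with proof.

(⇒) Assume the antecedent. If u is true, the antecedent forces (u = T, q = T, s = F) or (u = T, q = T, s = T), and ((s ∨ u) ∨ (s ∨ ¬u)) & q holds there. If u is false, the antecedent forces (u = F, q = T, s = F) or (u = F, q = T, s = T), and ((s ∨ u) ∨ (s ∨ ¬u)) & q holds there. Either way ((s ∨ u) ∨ (s ∨ ¬u)) & q holds.

(⇐) Assume the antecedent. If u is true, the antecedent forces (u = T, q = T, s = F) or (u = T, q = T, s = T), and ((s → u) ∨ (s ∨ ¬u)) & q holds there. If u is false, the antecedent forces (u = F, q = T, s = F) or (u = F, q = T, s = T), and ((s → u) ∨ (s ∨ ¬u)) & q holds there. Either way ((s → u) ∨ (s ∨ ¬u)) & q holds.

Both directions hold; the statement is true.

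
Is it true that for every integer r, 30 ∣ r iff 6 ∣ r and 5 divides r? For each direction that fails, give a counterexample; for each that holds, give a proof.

(→) If 30 ∣ r, write r = 30q. Since 30 = 5·6, r = 6·(5q), so 6 ∣ r; and since 30 = 6·5, r = 5·(6q), so 5 ∣ r.

(←) Suppose 6 ∣ r and 5 ∣ r. Any common multiple of 6 and 5 is a multiple of their lcm; here gcd(6, 5) = 1, so lcm(6, 5) = 6·5 = 30, so 30 ∣ r.

The biconditional holds.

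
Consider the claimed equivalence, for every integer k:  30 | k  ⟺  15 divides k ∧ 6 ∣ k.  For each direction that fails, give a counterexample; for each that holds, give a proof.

[⇐] Suppose 15 ∣ k and 6 ∣ k. Any common multiple of 15 and 6 is a multiple of their lcm; here lcm(15, 6) = 15·6/gcd(15, 6) = 90/3 = 30, so 30 ∣ k.

[⇒] If 30 ∣ k, write k = 30q. Since 30 = 2·15, k = 15·(2q), so 15 ∣ k; and since 30 = 5·6, k = 6·(5q), so 6 ∣ k.

Both directions hold.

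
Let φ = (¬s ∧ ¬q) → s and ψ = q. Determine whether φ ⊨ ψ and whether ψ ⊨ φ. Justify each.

Only the reverse direction holds.

[⇒] This fails. Under q = F, s = T, the left side is true but the right side is false.

[⇐] Assume the antecedent. If q is true, (¬s ∧ ¬q) → s reduces to true regardless of the other variables. If q is false, the antecedent cannot hold. Either way (¬s ∧ ¬q) → s holds.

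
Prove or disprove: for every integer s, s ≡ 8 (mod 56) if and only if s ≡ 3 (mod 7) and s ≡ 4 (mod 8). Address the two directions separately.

(⇒) This fails: s = 8 gives 8 ≡ 8 (mod 56) but 8 ≡ 1 (mod 7), so the conjunction on the right does not hold.

(⇐) This fails: s = 52 satisfies both congruences on the right (52 ≡ 3 mod 7 and 52 ≡ 4 mod 8) yet 52 ≡ 52 (mod 56), not 8.

Both directions fail.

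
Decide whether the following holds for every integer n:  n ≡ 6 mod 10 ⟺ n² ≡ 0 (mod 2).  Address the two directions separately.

(⇒) Suppose n ≡ 6 (mod 10). Then n² ≡ 6² = 36 (mod 10), and since 2 ∣ 10, also n² ≡ 0 (mod 2).

(⇐) This fails: take n = 0. Then 0² = 0 ≡ 0 (mod 2), yet 0 ≡ 0 (mod 10), not 6.

Only the forward implication holds.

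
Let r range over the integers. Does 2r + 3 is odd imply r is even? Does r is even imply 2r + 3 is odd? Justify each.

(→) This fails: take r = 7. Then 2r + 3 = 17, which is odd, yet r = 7 is odd, not even.

(←) Suppose r is even. Since 2 is even, 2r is even for every r, so 2r + 3 has the same parity as 3, which is odd. Hence 2r + 3 is odd.

The forward direction fails; the converse holds.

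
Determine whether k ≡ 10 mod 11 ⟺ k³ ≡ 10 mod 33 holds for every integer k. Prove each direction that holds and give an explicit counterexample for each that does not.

(←) The residues r modulo 33 with r³ ≡ 10 (mod 33) are exactly {10}, and each is ≡ 10 (mod 11).

(→) This fails: take k = 21. Then 21 ≡ 10 (mod 11), but 21³ = 9261 ≡ 21 (mod 33), not 10.

Only the reverse direction holds.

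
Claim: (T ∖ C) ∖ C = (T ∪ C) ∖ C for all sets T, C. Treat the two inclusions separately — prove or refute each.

(⊆) Let x ∈ (T ∖ C) ∖ C. Then x ∈ T and x ∉ C, from which x ∈ (T ∪ C) ∖ C.

(⊇) Let x ∈ (T ∪ C) ∖ C. Then x ∈ T and x ∉ C, from which x ∈ (T ∖ C) ∖ C.

The two sets are equal.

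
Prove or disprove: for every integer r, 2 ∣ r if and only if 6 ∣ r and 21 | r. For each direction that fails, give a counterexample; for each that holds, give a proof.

The forward direction fails; the converse holds.

(⇐) Suppose 6 ∣ r and 21 ∣ r. Any common multiple of 6 and 21 is a multiple of their lcm; here lcm(6, 21) = 6·21/gcd(6, 21) = 126/3 = 42, so 42 ∣ r. Since 2 ∣ 42, it follows that 2 ∣ r.

(⇒) This fails: take r = 2. Certainly 2 ∣ 2, but 6 ∤ 2.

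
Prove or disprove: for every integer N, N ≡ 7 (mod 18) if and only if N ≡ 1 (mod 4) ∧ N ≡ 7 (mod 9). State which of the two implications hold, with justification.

(⇐) If N ≡ 1 (mod 4) and N ≡ 7 (mod 9), then by the Chinese remainder theorem N ≡ 25 (mod 36). Since 25 ≡ 7 (mod 18) and 18 ∣ 36, we get N ≡ 7 (mod 18).

(⇒) This fails: N = 7 gives 7 ≡ 7 (mod 18) but 7 ≡ 3 (mod 4), so the conjunction on the right does not hold.

Only the converse holds.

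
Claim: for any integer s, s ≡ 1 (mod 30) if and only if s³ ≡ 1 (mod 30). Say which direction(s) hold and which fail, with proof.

(⇐) Suppose s³ ≡ 1 (mod 30). The only residue r in {0, …, 29} with r³ ≡ 1 (mod 30) is r = 1, so s ≡ 1 (mod 30).

(⇒) Suppose s ≡ 1 (mod 30). Write s = 30j + 1. Then (30j + 1)³ = 27000j³ + 2700j² + 90j + 1 = 30(900j³ + 90j² + 3j) + 1, so s³ ≡ 1 (mod 30).

Equivalent; both directions hold.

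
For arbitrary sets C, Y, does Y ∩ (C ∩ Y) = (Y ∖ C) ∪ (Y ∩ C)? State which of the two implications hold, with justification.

(⟹) Let x ∈ Y ∩ (C ∩ Y). Then x ∈ C ∩ Y, from which x ∈ (Y ∖ C) ∪ (Y ∩ C).

(⟸) This inclusion fails. Take C = ∅, Y = {1}; then 1 ∈ (Y ∖ C) ∪ (Y ∩ C) but 1 ∉ Y ∩ (C ∩ Y).

(⊆) holds; (⊇) fails.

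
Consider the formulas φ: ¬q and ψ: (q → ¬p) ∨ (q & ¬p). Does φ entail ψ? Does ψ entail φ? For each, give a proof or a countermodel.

Not equivalent: only (⇒) holds.

Converse. This fails. Under q = T, p = F, the left side is false but the right side is true.

Forward direction. Assume the antecedent. If q is true, the antecedent cannot hold. If q is false, (q → ¬p) ∨ (q & ¬p) reduces to true regardless of the other variables. Either way (q → ¬p) ∨ (q & ¬p) holds.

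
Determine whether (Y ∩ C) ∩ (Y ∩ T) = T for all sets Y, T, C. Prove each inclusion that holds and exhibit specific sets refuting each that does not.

Only the forward inclusion holds.

(⟸) This inclusion fails. Take Y = ∅, T = {1}, C = ∅; then 1 ∈ T but 1 ∉ (Y ∩ C) ∩ (Y ∩ T).

(⟹) Let x ∈ (Y ∩ C) ∩ (Y ∩ T). Then x ∈ Y ∩ T ∩ C, from which x ∈ T.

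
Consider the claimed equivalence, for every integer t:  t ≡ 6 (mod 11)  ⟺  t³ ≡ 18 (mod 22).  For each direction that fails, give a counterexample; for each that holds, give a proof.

(→) This fails: take t = 17. Then 17 ≡ 6 (mod 11), but 17³ = 4913 ≡ 7 (mod 22), not 18.

(←) Conversely, the residues r modulo 22 with r³ ≡ 18 (mod 22) are exactly {6}, and each is ≡ 6 (mod 11).

Only the reverse direction holds.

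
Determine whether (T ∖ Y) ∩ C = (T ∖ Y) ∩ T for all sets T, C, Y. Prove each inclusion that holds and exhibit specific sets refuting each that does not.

(⟹) Let x ∈ (T ∖ Y) ∩ C. Then x ∈ T ∩ C and x ∉ Y, from which x ∈ (T ∖ Y) ∩ T.

(⟸) This inclusion fails. Take T = {1}, C = ∅, Y = ∅; then 1 ∈ (T ∖ Y) ∩ T but 1 ∉ (T ∖ Y) ∩ C.

Only the forward inclusion holds.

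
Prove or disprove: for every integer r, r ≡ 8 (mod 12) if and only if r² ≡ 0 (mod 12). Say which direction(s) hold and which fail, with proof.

(⇒) This fails: take r = 8. Then 8 ≡ 8 (mod 12), but 8² = 64 ≡ 4 (mod 12), not 0.

(⇐) This fails: take r = 0. Then 0² = 0 ≡ 0 (mod 12), yet 0 ≡ 0 (mod 12), not 8.

(⇒) fails and (⇐) fails.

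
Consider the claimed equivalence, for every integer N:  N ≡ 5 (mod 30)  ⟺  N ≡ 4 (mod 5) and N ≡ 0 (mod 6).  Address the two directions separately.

Both directions fail.

(→) This fails: N = 5 gives 5 ≡ 5 (mod 30) but 5 ≡ 0 (mod 5), so the conjunction on the right does not hold.

(←) This fails: N = 24 satisfies both congruences on the right (24 ≡ 4 mod 5 and 24 ≡ 0 mod 6) yet 24 ≡ 24 (mod 30), not 5.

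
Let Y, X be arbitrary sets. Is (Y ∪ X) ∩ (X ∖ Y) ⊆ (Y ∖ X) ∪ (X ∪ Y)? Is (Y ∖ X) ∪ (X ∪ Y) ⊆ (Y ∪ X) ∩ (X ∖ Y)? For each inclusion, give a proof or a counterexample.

(⊆) Let x ∈ (Y ∪ X) ∩ (X ∖ Y). Then x ∈ X and x ∉ Y, from which x ∈ (Y ∖ X) ∪ (X ∪ Y).

(⊇) This inclusion fails. Take Y = {1}, X = ∅; then 1 ∈ (Y ∖ X) ∪ (X ∪ Y) but 1 ∉ (Y ∪ X) ∩ (X ∖ Y).

The sets are not equal: only the forward inclusion holds.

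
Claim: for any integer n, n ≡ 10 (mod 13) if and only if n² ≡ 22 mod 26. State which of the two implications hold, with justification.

[⇒] This fails: take n = 23. Then 23 ≡ 10 (mod 13), but 23² = 529 ≡ 9 (mod 26), not 22.

[⇐] This fails: take n = 16. Then 16² = 256 ≡ 22 (mod 26), yet 16 ≡ 3 (mod 13), not 10.

(⇒) fails and (⇐) fails.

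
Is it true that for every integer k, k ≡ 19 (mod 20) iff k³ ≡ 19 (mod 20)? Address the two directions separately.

[⇐] Suppose k³ ≡ 19 (mod 20). The only residue r in {0, …, 19} with r³ ≡ 19 (mod 20) is r = 19, so k ≡ 19 (mod 20).

[⇒] Suppose k ≡ 19 (mod 20). Write k = 20j + 19. Then (20j + 19)³ = 8000j³ + 22800j² + 21660j + 6859 = 20(400j³ + 1140j² + 1083j + 342) + 19, so k³ ≡ 19 (mod 20).

Equivalent; both directions hold.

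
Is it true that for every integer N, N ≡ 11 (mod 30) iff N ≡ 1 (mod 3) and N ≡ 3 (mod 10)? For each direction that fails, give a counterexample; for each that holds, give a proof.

(⟹) This fails: N = 11 gives 11 ≡ 11 (mod 30) but 11 ≡ 2 (mod 3), so the conjunction on the right does not hold.

(⟸) This fails: N = 13 satisfies both congruences on the right (13 ≡ 1 mod 3 and 13 ≡ 3 mod 10) yet 13 ≡ 13 (mod 30), not 11.

Neither implication holds.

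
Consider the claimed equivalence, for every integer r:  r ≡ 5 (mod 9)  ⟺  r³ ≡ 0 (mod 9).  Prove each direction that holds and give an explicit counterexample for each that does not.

Forward direction. This fails: take r = 5. Then 5 ≡ 5 (mod 9), but 5³ = 125 ≡ 8 (mod 9), not 0.

Converse. This fails: take r = 0. Then 0³ = 0 ≡ 0 (mod 9), yet 0 ≡ 0 (mod 9), not 5.

Both directions fail.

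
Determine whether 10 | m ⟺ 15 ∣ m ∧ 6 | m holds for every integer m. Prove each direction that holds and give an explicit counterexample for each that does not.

(→) This fails: take m = 10. Certainly 10 ∣ 10, but 15 ∤ 10.

(←) Suppose 15 ∣ m and 6 ∣ m. Any common multiple of 15 and 6 is a multiple of their lcm; here lcm(15, 6) = 15·6/gcd(15, 6) = 90/3 = 30, so 30 ∣ m. Since 10 ∣ 30, it follows that 10 ∣ m.

The forward direction fails; the converse holds.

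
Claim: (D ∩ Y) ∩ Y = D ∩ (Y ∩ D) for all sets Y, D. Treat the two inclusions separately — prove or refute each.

Both inclusions hold.

Reverse inclusion. Let x ∈ D ∩ (Y ∩ D). Then x ∈ Y ∩ D, from which x ∈ (D ∩ Y) ∩ Y.

Forward inclusion. Let x ∈ (D ∩ Y) ∩ Y. Then x ∈ Y ∩ D, from which x ∈ D ∩ (Y ∩ D).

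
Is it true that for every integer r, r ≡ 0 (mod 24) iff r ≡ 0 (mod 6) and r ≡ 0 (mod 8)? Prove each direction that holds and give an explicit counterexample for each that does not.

The biconditional holds.

(⟹) Suppose r ≡ 0 (mod 24); write r = 24j + 0. Since 6 ∣ 24, reducing mod 6 gives r ≡ 0 (mod 6); since 8 ∣ 24, reducing mod 8 gives r ≡ 0 (mod 8).

(⟸) Conversely, if r ≡ 0 (mod 6) and r ≡ 0 (mod 8), then by the Chinese remainder theorem r ≡ 0 (mod 24). This is exactly r ≡ 0 (mod 24).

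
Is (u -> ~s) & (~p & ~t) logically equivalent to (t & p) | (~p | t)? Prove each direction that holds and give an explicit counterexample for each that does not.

The forward direction holds; the converse fails.

(→) Assume the antecedent. If u is true, the antecedent forces (t = F, u = T, p = F, s = F), and (t & p) | (~p | t) holds there. If u is false, the antecedent forces (t = F, u = F, p = F, s = F) or (t = F, u = F, p = F, s = T), and (t & p) | (~p | t) holds there. Either way (t & p) | (~p | t) holds.

(←) This fails. Under t = T, u = F, p = F, s = F, the left side is false but the right side is true.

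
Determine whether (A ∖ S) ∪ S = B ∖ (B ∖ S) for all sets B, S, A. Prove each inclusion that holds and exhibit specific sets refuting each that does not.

(⊆) fails; (⊇) holds.

(⟹) This inclusion fails. Take B = ∅, S = {1}, A = ∅; then 1 ∈ (A ∖ S) ∪ S but 1 ∉ B ∖ (B ∖ S).

(⟸) Let x ∈ B ∖ (B ∖ S). Then either x ∈ B ∩ S and x ∉ A; or x ∈ B ∩ S ∩ A. In each case x ∈ (A ∖ S) ∪ S, so B ∖ (B ∖ S) ⊆ (A ∖ S) ∪ S.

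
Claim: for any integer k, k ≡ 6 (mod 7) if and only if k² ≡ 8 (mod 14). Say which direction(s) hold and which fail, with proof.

Neither implication holds.

(→) This fails: take k = 13. Then 13 ≡ 6 (mod 7), but 13² = 169 ≡ 1 (mod 14), not 8.

(←) This fails: take k = 8. Then 8² = 64 ≡ 8 (mod 14), yet 8 ≡ 1 (mod 7), not 6.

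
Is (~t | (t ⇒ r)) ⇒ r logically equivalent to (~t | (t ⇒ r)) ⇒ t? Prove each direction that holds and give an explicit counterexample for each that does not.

(⇒) fails; (⇐) holds.

[⇒] This fails. Under r = T, t = F, the left side is true but the right side is false.

[⇐] Assume the antecedent. If r is true, (~t | (t ⇒ r)) ⇒ r reduces to true regardless of the other variables. If r is false, the antecedent forces (r = F, t = T), and (~t | (t ⇒ r)) ⇒ r holds there. Either way (~t | (t ⇒ r)) ⇒ r holds.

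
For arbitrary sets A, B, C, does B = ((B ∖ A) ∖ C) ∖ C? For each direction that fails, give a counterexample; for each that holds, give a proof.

Forward inclusion. This inclusion fails. Take A = {1}, B = {1}, C = ∅; then 1 ∈ B but 1 ∉ ((B ∖ A) ∖ C) ∖ C.

Reverse inclusion. Let x ∈ ((B ∖ A) ∖ C) ∖ C. Then x ∈ B and x ∉ A, C, from which x ∈ B.

(⊆) fails; (⊇) holds.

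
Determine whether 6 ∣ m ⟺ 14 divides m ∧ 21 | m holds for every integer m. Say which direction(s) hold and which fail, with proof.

Forward direction. This fails: take m = 6. Certainly 6 ∣ 6, but 14 ∤ 6.

Converse. Suppose 14 ∣ m and 21 ∣ m. Any common multiple of 14 and 21 is a multiple of their lcm; here lcm(14, 21) = 14·21/gcd(14, 21) = 294/7 = 42, so 42 ∣ m. Since 6 ∣ 42, it follows that 6 ∣ m.

Only the reverse direction holds.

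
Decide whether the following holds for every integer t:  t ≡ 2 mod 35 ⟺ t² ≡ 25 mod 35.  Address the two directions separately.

(⟹) This fails: take t = 2. Then 2 ≡ 2 (mod 35), but 2² = 4 ≡ 4 (mod 35), not 25.

(⟸) This fails: take t = 5. Then 5² = 25 ≡ 25 (mod 35), yet 5 ≡ 5 (mod 35), not 2.

Both directions fail.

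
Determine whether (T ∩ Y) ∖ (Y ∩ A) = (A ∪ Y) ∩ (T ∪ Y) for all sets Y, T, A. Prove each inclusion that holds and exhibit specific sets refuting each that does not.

(⟹) Let x ∈ (T ∩ Y) ∖ (Y ∩ A). Then x ∈ Y ∩ T and x ∉ A, from which x ∈ (A ∪ Y) ∩ (T ∪ Y).

(⟸) This inclusion fails. Take Y = {1}, T = ∅, A = ∅; then 1 ∈ (A ∪ Y) ∩ (T ∪ Y) but 1 ∉ (T ∩ Y) ∖ (Y ∩ A).

Only the forward inclusion holds.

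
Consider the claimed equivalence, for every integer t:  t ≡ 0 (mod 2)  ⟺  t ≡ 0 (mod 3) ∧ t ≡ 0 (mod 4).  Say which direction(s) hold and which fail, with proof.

The forward direction fails; the converse holds.

(⇒) This fails: t = 2 gives 2 ≡ 0 (mod 2) but 2 ≡ 2 (mod 3), so the conjunction on the right does not hold.

(⇐) Conversely, if t ≡ 0 (mod 3) and t ≡ 0 (mod 4), then by the Chinese remainder theorem t ≡ 0 (mod 12). Since 0 ≡ 0 (mod 2) and 2 ∣ 12, we get t ≡ 0 (mod 2).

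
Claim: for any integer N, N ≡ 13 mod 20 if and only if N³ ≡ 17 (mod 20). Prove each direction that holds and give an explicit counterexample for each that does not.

[⇐] Suppose N³ ≡ 17 (mod 20). The only residue r in {0, …, 19} with r³ ≡ 17 (mod 20) is r = 13, so N ≡ 13 (mod 20).

[⇒] Suppose N ≡ 13 mod 20. Write N = 20j + 13. Then (20j + 13)³ = 8000j³ + 15600j² + 10140j + 2197 = 20(400j³ + 780j² + 507j + 109) + 17, so N³ ≡ 17 (mod 20).

The biconditional holds.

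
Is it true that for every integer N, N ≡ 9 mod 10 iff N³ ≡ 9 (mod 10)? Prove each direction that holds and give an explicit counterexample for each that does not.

Both directions hold.

(⟹) Suppose N ≡ 9 mod 10. Write N = 10j + 9. Then (10j + 9)³ = 1000j³ + 2700j² + 2430j + 729 = 10(100j³ + 270j² + 243j + 72) + 9, so N³ ≡ 9 (mod 10).

(⟸) For the converse, argue contrapositively. If N ≢ 9 (mod 10), then N is congruent to one of 0, 1, 2, 3, 4, 5, 6, 7, 8 modulo 10, and these give N³ ≡ 0, 1, 8, 7, 4, 5, 6, 3, 2 respectively — never 9.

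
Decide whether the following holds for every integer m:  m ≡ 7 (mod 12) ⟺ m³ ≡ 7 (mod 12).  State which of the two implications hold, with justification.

Both directions hold.

(⇒) Suppose m ≡ 7 (mod 12). Write m = 12j + 7. Then (12j + 7)³ = 1728j³ + 3024j² + 1764j + 343 = 12(144j³ + 252j² + 147j + 28) + 7, so m³ ≡ 7 (mod 12).

(⇐) Conversely, suppose m³ ≡ 7 (mod 12). The only residue r in {0, …, 11} with r³ ≡ 7 (mod 12) is r = 7, so m ≡ 7 (mod 12).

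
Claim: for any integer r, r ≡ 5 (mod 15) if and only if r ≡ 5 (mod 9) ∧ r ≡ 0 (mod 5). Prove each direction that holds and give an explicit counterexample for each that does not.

(⇐) If r ≡ 5 (mod 9) and r ≡ 0 (mod 5), then by the Chinese remainder theorem r ≡ 5 (mod 45). Since 5 ≡ 5 (mod 15) and 15 ∣ 45, we get r ≡ 5 (mod 15).

(⇒) This fails: r = 35 gives 35 ≡ 5 (mod 15) but 35 ≡ 8 (mod 9), so the conjunction on the right does not hold.

Only the reverse direction holds.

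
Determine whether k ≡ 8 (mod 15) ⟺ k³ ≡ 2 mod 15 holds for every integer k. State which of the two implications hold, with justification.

Equivalent; both directions hold.

(←) Suppose k³ ≡ 2 (mod 15). The only residue r in {0, …, 14} with r³ ≡ 2 (mod 15) is r = 8, so k ≡ 8 (mod 15).

(→) Suppose k ≡ 8 (mod 15). Write k = 15j + 8. Then (15j + 8)³ = 3375j³ + 5400j² + 2880j + 512 = 15(225j³ + 360j² + 192j + 34) + 2, so k³ ≡ 2 (mod 15).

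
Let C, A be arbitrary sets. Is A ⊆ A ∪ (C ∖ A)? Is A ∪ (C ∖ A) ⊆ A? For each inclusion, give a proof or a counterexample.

Only the forward inclusion holds.

(⊆) Let x ∈ A. Then either x ∈ A and x ∉ C; or x ∈ C ∩ A. In each case x ∈ A ∪ (C ∖ A), so A ⊆ A ∪ (C ∖ A).

(⊇) This inclusion fails. Take C = {1}, A = ∅; then 1 ∈ A ∪ (C ∖ A) but 1 ∉ A.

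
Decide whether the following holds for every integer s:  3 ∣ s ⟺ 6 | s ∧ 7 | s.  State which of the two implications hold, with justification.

The forward direction fails; the converse holds.

(⟹) This fails: take s = 3. Certainly 3 ∣ 3, but 6 ∤ 3.

(⟸) Suppose 6 ∣ s and 7 ∣ s. Any common multiple of 6 and 7 is a multiple of their lcm; here gcd(6, 7) = 1, so lcm(6, 7) = 6·7 = 42, so 42 ∣ s. Since 3 ∣ 42, it follows that 3 ∣ s.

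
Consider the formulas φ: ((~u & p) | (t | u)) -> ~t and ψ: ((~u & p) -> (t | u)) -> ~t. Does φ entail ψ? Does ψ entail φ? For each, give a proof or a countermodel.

(⟹) Assume the antecedent. If t is true, the antecedent cannot hold. If t is false, ((~u & p) -> (t | u)) -> ~t reduces to true regardless of the other variables. Either way ((~u & p) -> (t | u)) -> ~t holds.

(⟸) Assume the antecedent. If t is true, the antecedent cannot hold. If t is false, ((~u & p) | (t | u)) -> ~t reduces to true regardless of the other variables. Either way ((~u & p) | (t | u)) -> ~t holds.

Both directions hold; the statement is true.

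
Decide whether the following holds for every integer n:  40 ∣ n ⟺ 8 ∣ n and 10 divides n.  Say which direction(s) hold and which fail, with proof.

Forward direction. If 40 ∣ n, write n = 40q. Since 40 = 5·8, n = 8·(5q), so 8 ∣ n; and since 40 = 4·10, n = 10·(4q), so 10 ∣ n.

Converse. Suppose 8 ∣ n and 10 ∣ n. Any common multiple of 8 and 10 is a multiple of their lcm; here lcm(8, 10) = 8·10/gcd(8, 10) = 80/2 = 40, so 40 ∣ n.

Both directions hold.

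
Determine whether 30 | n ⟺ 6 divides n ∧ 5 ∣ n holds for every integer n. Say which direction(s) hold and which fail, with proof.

Forward direction. If 30 ∣ n, write n = 30q. Since 30 = 5·6, n = 6·(5q), so 6 ∣ n; and since 30 = 6·5, n = 5·(6q), so 5 ∣ n.

Converse. Suppose 6 ∣ n and 5 ∣ n. Any common multiple of 6 and 5 is a multiple of their lcm; here gcd(6, 5) = 1, so lcm(6, 5) = 6·5 = 30, so 30 ∣ n.

Both directions hold.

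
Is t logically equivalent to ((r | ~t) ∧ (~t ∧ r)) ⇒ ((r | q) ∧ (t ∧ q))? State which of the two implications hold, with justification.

(⇒) holds; (⇐) fails.

Forward direction. Assume the antecedent. If r is true, the antecedent forces (r = T, t = T, q = F) or (r = T, t = T, q = T), and the consequent holds there. If r is false, the consequent reduces to true regardless of the other variables. Either way the consequent holds.

Converse. This fails. Under r = F, t = F, q = F, the left side is false but the right side is true.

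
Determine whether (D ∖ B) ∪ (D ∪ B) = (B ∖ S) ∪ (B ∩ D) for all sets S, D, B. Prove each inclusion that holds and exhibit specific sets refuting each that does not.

(⟹) This inclusion fails. Take S = ∅, D = {1}, B = ∅; then 1 ∈ (D ∖ B) ∪ (D ∪ B) but 1 ∉ (B ∖ S) ∪ (B ∩ D).

(⟸) Let x ∈ (B ∖ S) ∪ (B ∩ D). Then either x ∈ B and x ∉ S, D; or x ∈ D ∩ B and x ∉ S; or x ∈ S ∩ D ∩ B. In each case x ∈ (D ∖ B) ∪ (D ∪ B), so (B ∖ S) ∪ (B ∩ D) ⊆ (D ∖ B) ∪ (D ∪ B).

(⊆) fails; (⊇) holds.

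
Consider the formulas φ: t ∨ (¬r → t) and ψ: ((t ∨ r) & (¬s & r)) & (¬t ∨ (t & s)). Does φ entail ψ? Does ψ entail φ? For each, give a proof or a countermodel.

The forward direction fails; the converse holds.

Forward direction. This fails. Under t = T, r = F, s = F, the left side is true but the right side is false.

Converse. Assume the antecedent. If t is true, the antecedent cannot hold. If t is false, the antecedent forces (t = F, r = T, s = F), and t ∨ (¬r → t) holds there. Either way t ∨ (¬r → t) holds.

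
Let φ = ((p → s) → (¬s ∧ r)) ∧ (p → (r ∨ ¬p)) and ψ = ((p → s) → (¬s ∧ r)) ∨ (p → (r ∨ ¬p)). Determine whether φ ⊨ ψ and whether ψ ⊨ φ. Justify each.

[⇐] This fails. Under r = F, p = F, s = F, the left side is false but the right side is true.

[⇒] Assume the antecedent. If r is true, the consequent reduces to true regardless of the other variables. If r is false, the antecedent cannot hold. Either way the consequent holds.

(⇒) holds; (⇐) fails.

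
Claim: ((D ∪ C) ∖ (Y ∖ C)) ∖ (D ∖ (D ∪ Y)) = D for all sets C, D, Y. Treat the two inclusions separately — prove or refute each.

(⟹) This inclusion fails. Take C = {1}, D = ∅, Y = ∅; then 1 ∈ ((D ∪ C) ∖ (Y ∖ C)) ∖ (D ∖ (D ∪ Y)) but 1 ∉ D.

(⟸) This inclusion fails. Take C = ∅, D = {1}, Y = {1}; then 1 ∈ D but 1 ∉ ((D ∪ C) ∖ (Y ∖ C)) ∖ (D ∖ (D ∪ Y)).

(⊆) fails and (⊇) fails.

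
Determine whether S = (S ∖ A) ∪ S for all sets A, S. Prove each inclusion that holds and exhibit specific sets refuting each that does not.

(⟸) Let x ∈ (S ∖ A) ∪ S. Then either x ∈ S and x ∉ A; or x ∈ A ∩ S. In each case x ∈ S, so (S ∖ A) ∪ S ⊆ S.

(⟹) Let x ∈ S. Then either x ∈ S and x ∉ A; or x ∈ A ∩ S. In each case x ∈ (S ∖ A) ∪ S, so S ⊆ (S ∖ A) ∪ S.

Both inclusions hold.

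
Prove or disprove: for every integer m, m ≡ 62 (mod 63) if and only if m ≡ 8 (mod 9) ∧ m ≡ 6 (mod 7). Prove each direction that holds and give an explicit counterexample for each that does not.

(→) Suppose m ≡ 62 (mod 63); write m = 63j + 62. Since 9 ∣ 63, reducing mod 9 gives m ≡ 62 ≡ 8 (mod 9); since 7 ∣ 63, reducing mod 7 gives m ≡ 62 ≡ 6 (mod 7).

(←) Conversely, if m ≡ 8 (mod 9) and m ≡ 6 (mod 7), then by the Chinese remainder theorem m ≡ 62 (mod 63). This is exactly m ≡ 62 (mod 63).

Equivalent; both directions hold.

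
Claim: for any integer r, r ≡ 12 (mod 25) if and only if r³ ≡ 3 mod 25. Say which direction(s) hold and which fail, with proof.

Converse. Suppose r³ ≡ 3 (mod 25). The only residue r in {0, …, 24} with r³ ≡ 3 (mod 25) is r = 12, so r ≡ 12 (mod 25).

Forward direction. Suppose r ≡ 12 (mod 25). Write r = 25j + 12. Then (25j + 12)³ = 15625j³ + 22500j² + 10800j + 1728 = 25(625j³ + 900j² + 432j + 69) + 3, so r³ ≡ 3 (mod 25).

Both implications hold.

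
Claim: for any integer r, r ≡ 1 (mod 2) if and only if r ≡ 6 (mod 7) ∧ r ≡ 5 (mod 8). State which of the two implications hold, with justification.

Only the converse holds.

Forward direction. This fails: r = 1 gives 1 ≡ 1 (mod 2) but 1 ≡ 1 (mod 7), so the conjunction on the right does not hold.

Converse. If r ≡ 6 (mod 7) and r ≡ 5 (mod 8), then by the Chinese remainder theorem r ≡ 13 (mod 56). Since 13 ≡ 1 (mod 2) and 2 ∣ 56, we get r ≡ 1 (mod 2).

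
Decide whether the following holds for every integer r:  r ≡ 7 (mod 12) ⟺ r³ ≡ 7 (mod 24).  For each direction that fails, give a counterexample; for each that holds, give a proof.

Only the converse holds.

(←) The residues r modulo 24 with r³ ≡ 7 (mod 24) are exactly {7}, and each is ≡ 7 (mod 12).

(→) This fails: take r = 19. Then 19 ≡ 7 (mod 12), but 19³ = 6859 ≡ 19 (mod 24), not 7.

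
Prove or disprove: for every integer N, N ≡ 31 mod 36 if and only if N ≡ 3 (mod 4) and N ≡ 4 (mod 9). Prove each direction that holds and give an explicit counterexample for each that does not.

Both directions hold.

(⇒) Suppose N ≡ 31 (mod 36); write N = 36j + 31. Since 4 ∣ 36, reducing mod 4 gives N ≡ 31 ≡ 3 (mod 4); since 9 ∣ 36, reducing mod 9 gives N ≡ 31 ≡ 4 (mod 9).

(⇐) Conversely, if N ≡ 3 (mod 4) and N ≡ 4 (mod 9), then by the Chinese remainder theorem N ≡ 31 (mod 36). This is exactly N ≡ 31 (mod 36).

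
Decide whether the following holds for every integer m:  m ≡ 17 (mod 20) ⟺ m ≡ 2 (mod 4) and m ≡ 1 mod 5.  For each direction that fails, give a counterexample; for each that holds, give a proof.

(⇒) fails and (⇐) fails.

(⟹) This fails: m = 17 gives 17 ≡ 17 (mod 20) but 17 ≡ 1 (mod 4), so the conjunction on the right does not hold.

(⟸) This fails: m = 6 satisfies both congruences on the right (6 ≡ 2 mod 4 and 6 ≡ 1 mod 5) yet 6 ≡ 6 (mod 20), not 17.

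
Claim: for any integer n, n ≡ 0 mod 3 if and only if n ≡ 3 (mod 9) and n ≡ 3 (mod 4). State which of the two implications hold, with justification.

[⇐] If n ≡ 3 (mod 9) and n ≡ 3 (mod 4), then by the Chinese remainder theorem n ≡ 3 (mod 36). Since 3 ≡ 0 (mod 3) and 3 ∣ 36, we get n ≡ 0 (mod 3).

[⇒] This fails: n = 0 gives 0 ≡ 0 (mod 3) but 0 ≡ 0 (mod 9), so the conjunction on the right does not hold.

Not equivalent: only (⇐) holds.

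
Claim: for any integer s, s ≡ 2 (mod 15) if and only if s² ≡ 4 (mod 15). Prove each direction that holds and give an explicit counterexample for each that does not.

(→) Suppose s ≡ 2 (mod 15). Write s = 15j + 2. Then (15j + 2)² = 225j² + 60j + 4 = 15(15j² + 4j) + 4, so s² ≡ 4 (mod 15).

(←) This fails: take s = 7. Then 7² = 49 ≡ 4 (mod 15), yet 7 ≡ 7 (mod 15), not 2.

The forward direction holds; the converse fails.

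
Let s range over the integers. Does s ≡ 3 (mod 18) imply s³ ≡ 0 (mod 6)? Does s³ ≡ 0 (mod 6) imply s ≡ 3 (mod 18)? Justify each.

(⟹) This fails: take s = 3. Then 3 ≡ 3 (mod 18), but 3³ = 27 ≡ 3 (mod 6), not 0.

(⟸) This fails: take s = 0. Then 0³ = 0 ≡ 0 (mod 6), yet 0 ≡ 0 (mod 18), not 3.

Both directions fail.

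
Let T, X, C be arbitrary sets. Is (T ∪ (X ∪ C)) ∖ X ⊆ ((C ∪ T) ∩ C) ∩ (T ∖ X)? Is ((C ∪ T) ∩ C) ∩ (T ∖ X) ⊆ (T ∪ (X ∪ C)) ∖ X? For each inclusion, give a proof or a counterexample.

Forward inclusion. This inclusion fails. Take T = {1}, X = ∅, C = ∅; then 1 ∈ (T ∪ (X ∪ C)) ∖ X but 1 ∉ ((C ∪ T) ∩ C) ∩ (T ∖ X).

Reverse inclusion. Let x ∈ ((C ∪ T) ∩ C) ∩ (T ∖ X). Then x ∈ T ∩ C and x ∉ X, from which x ∈ (T ∪ (X ∪ C)) ∖ X.

Only the reverse inclusion holds.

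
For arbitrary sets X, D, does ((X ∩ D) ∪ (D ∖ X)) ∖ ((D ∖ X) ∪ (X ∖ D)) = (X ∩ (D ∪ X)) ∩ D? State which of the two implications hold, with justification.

(⊆) Let x ∈ ((X ∩ D) ∪ (D ∖ X)) ∖ ((D ∖ X) ∪ (X ∖ D)). Then x ∈ X ∩ D, from which x ∈ (X ∩ (D ∪ X)) ∩ D.

(⊇) Let x ∈ (X ∩ (D ∪ X)) ∩ D. Then x ∈ X ∩ D, from which x ∈ ((X ∩ D) ∪ (D ∖ X)) ∖ ((D ∖ X) ∪ (X ∖ D)).

Both inclusions hold.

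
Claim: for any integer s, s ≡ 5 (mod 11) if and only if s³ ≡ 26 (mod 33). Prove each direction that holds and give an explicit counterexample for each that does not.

(⟹) This fails: take s = 16. Then 16 ≡ 5 (mod 11), but 16³ = 4096 ≡ 4 (mod 33), not 26.

(⟸) Conversely, the residues r modulo 33 with r³ ≡ 26 (mod 33) are exactly {5}, and each is ≡ 5 (mod 11).

Only the reverse direction holds.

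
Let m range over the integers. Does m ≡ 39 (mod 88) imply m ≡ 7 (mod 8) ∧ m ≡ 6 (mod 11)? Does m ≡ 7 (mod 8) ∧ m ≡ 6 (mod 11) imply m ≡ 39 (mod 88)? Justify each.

Both directions hold; the statement is true.

Forward direction. Suppose m ≡ 39 (mod 88); write m = 88j + 39. Since 8 ∣ 88, reducing mod 8 gives m ≡ 39 ≡ 7 (mod 8); since 11 ∣ 88, reducing mod 11 gives m ≡ 39 ≡ 6 (mod 11).

Converse. If m ≡ 7 (mod 8) and m ≡ 6 (mod 11), then by the Chinese remainder theorem m ≡ 39 (mod 88). This is exactly m ≡ 39 (mod 88).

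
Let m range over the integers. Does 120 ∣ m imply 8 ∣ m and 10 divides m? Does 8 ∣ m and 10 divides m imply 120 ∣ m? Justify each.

Only the forward direction holds.

(⇒) If 120 ∣ m, write m = 120q. Since 120 = 15·8, m = 8·(15q), so 8 ∣ m; and since 120 = 12·10, m = 10·(12q), so 10 ∣ m.

(⇐) This fails: take m = 40. Both 8 ∣ 40 and 10 ∣ 40, yet 40 is not a multiple of 120 (since 40 = 0·120 + 40), so 120 ∤ 40.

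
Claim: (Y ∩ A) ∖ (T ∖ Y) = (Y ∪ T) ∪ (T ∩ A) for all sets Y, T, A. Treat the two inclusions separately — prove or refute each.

Forward inclusion. Let x ∈ (Y ∩ A) ∖ (T ∖ Y). Then either x ∈ Y ∩ A and x ∉ T; or x ∈ Y ∩ T ∩ A. In each case x ∈ (Y ∪ T) ∪ (T ∩ A), so (Y ∩ A) ∖ (T ∖ Y) ⊆ (Y ∪ T) ∪ (T ∩ A).

Reverse inclusion. This inclusion fails. Take Y = {1}, T = ∅, A = ∅; then 1 ∈ (Y ∪ T) ∪ (T ∩ A) but 1 ∉ (Y ∩ A) ∖ (T ∖ Y).

(⊆) holds; (⊇) fails.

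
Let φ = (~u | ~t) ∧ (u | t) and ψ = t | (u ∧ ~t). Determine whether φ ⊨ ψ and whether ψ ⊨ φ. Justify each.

Only the forward direction holds.

Forward direction. Assume the antecedent. If t is true, t | (u ∧ ~t) reduces to true regardless of the other variables. If t is false, the antecedent forces (t = F, u = T), and t | (u ∧ ~t) holds there. Either way t | (u ∧ ~t) holds.

Converse. This fails. Under t = T, u = T, the left side is false but the right side is true.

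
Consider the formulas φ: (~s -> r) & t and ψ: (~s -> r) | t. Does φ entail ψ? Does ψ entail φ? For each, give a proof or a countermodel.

(←) This fails. Under r = T, t = F, s = F, the left side is false but the right side is true.

(→) Assume the antecedent. If r is true, (~s -> r) | t reduces to true regardless of the other variables. If r is false, the antecedent forces (r = F, t = T, s = T), and (~s -> r) | t holds there. Either way (~s -> r) | t holds.

(⇒) holds; (⇐) fails.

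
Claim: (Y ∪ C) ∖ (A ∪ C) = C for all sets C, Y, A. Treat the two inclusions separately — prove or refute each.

Forward inclusion. This inclusion fails. Take C = ∅, Y = {1}, A = ∅; then 1 ∈ (Y ∪ C) ∖ (A ∪ C) but 1 ∉ C.

Reverse inclusion. This inclusion fails. Take C = {1}, Y = ∅, A = ∅; then 1 ∈ C but 1 ∉ (Y ∪ C) ∖ (A ∪ C).

Neither inclusion holds.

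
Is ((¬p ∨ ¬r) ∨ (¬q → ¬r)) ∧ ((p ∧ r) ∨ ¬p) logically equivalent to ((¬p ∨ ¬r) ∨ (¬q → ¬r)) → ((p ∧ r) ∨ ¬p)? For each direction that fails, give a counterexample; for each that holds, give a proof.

(⇒) Assume the antecedent. If p is true, the antecedent forces (p = T, r = T, q = T), and the consequent holds there. If p is false, the consequent reduces to true regardless of the other variables. Either way the consequent holds.

(⇐) This fails. Under p = T, r = T, q = F, the left side is false but the right side is true.

Only the forward direction holds.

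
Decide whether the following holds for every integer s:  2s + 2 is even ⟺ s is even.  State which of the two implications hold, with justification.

(⇒) This fails: take s = 1. Then 2s + 2 = 4, which is even, yet s = 1 is odd, not even.

(⇐) Suppose s is even. Since 2 is even, 2s is even for every s, so 2s + 2 has the same parity as 2, which is even. Hence 2s + 2 is even.

(⇒) fails; (⇐) holds.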